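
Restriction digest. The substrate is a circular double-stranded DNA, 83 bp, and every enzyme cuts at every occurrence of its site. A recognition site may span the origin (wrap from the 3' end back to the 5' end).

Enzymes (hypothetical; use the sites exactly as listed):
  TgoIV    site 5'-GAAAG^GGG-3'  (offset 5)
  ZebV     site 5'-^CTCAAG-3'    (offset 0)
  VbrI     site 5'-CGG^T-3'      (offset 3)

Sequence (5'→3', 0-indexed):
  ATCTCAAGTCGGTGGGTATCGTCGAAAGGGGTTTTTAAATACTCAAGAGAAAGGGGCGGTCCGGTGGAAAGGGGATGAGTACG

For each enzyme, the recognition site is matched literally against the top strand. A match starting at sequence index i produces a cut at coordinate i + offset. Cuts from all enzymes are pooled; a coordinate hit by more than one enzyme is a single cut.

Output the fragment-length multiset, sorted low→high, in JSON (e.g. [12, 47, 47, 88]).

[5,6,7,10,12,13,14,16]

Scan for sites:
  TgoIV (GAAAGGGG, off=5): starts [23, 48, 66] → cuts [28, 53, 71]
  ZebV (CTCAAG, off=0): starts [2, 41] → cuts [2, 41]
  VbrI (CGGT, off=3): starts [9, 56, 61] → cuts [12, 59, 64]

All cut coordinates (distinct, sorted): [2, 12, 28, 41, 53, 59, 64, 71]

Fragment lengths:
  2→12: 10 bp
  12→28: 16 bp
  28→41: 13 bp
  41→53: 12 bp
  53→59: 6 bp
  59→64: 5 bp
  64→71: 7 bp
  71→2 (wrap): 83-71+2 = 14 bp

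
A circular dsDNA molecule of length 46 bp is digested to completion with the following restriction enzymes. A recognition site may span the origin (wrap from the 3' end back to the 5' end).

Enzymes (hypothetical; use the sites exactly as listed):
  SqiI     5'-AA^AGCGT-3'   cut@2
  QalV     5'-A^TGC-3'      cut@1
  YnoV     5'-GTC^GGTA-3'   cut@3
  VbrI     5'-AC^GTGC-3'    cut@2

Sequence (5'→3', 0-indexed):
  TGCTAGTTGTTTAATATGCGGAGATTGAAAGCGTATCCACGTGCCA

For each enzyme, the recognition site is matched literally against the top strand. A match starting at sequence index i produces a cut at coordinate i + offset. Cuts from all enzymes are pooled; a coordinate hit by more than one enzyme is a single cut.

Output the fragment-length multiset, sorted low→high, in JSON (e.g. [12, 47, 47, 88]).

Site scan:
  SqiI (AAAGCGT, off=2): starts [27] → cuts [29]
  QalV (ATGC, off=1): starts [15, 45] → cuts [0, 16]
  YnoV (GTCGGTA, off=3): no sites
  VbrI (ACGTGC, off=2): starts [38] → cuts [40]

Pooled cuts: [0, 16, 29, 40]

Fragments:
  0→16: 16 bp
  16→29: 13 bp
  29→40: 11 bp
  40→0 (wrap): 46-40+0 = 6 bp

[6,11,13,16]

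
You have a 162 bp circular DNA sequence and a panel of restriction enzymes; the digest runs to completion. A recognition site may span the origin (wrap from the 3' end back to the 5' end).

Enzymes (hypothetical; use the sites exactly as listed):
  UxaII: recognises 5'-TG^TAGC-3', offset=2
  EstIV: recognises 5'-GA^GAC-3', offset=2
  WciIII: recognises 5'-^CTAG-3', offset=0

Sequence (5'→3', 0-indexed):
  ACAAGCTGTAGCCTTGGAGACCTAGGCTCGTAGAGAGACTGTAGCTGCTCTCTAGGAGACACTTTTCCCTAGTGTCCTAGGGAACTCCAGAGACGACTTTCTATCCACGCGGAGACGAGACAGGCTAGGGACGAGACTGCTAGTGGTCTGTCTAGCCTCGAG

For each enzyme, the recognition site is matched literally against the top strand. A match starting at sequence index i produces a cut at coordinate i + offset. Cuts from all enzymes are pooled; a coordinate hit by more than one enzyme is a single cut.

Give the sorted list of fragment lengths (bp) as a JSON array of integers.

[3,5,5,5,6,6,8,9,10,10,10,10,11,12,15,15,22]

Site scan:
  UxaII TGTAGC/2: at [6, 39] ⇒ [8, 41]
  EstIV GAGAC/2: at [16, 34, 55, 89, 111, 116, 132, 159] ⇒ [18, 36, 57, 91, 113, 118, 134, 161]
  WciIII CTAG/0: at [21, 51, 68, 76, 124, 139, 151] ⇒ [21, 51, 68, 76, 124, 139, 151]

All cut coordinates (distinct, sorted): [8, 18, 21, 36, 41, 51, 57, 68, 76, 91, 113, 118, 124, 134, 139, 151, 161]

Fragments:
  8→18: 10 bp
  18→21: 3 bp
  21→36: 15 bp
  36→41: 5 bp
  41→51: 10 bp
  51→57: 6 bp
  57→68: 11 bp
  68→76: 8 bp
  76→91: 15 bp
  91→113: 22 bp
  113→118: 5 bp
  118→124: 6 bp
  124→134: 10 bp
  134→139: 5 bp
  139→151: 12 bp
  151→161: 10 bp
  161→8 (wrap): 162-161+8 = 9 bp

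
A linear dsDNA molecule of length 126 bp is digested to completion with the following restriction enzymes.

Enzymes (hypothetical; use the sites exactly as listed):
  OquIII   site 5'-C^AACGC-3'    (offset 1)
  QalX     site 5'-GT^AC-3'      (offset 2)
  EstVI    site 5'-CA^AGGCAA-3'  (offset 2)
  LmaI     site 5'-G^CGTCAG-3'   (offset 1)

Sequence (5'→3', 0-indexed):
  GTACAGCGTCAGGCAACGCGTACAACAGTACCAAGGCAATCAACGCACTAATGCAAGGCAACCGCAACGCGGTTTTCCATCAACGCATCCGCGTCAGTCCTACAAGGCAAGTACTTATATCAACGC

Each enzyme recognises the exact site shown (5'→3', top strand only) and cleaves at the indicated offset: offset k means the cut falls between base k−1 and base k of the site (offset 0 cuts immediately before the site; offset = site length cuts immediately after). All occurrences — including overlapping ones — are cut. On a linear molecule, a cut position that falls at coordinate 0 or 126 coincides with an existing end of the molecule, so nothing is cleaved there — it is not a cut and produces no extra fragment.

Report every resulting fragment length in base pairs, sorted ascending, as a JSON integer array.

[2,4,4,5,7,8,8,8,8,9,10,10,13,14,16]

Scan for sites:
  OquIII CAACGC/1: at [13, 40, 64, 80, 120] ⇒ [14, 41, 65, 81, 121]
  QalX GTAC/2: at [0, 19, 27, 110] ⇒ [2, 21, 29, 112]
  EstVI CAAGGCAA/2: at [31, 53, 102] ⇒ [33, 55, 104]
  LmaI GCGTCAG/1: at [5, 90] ⇒ [6, 91]

Pooled cuts: [2, 6, 14, 21, 29, 33, 41, 55, 65, 81, 91, 104, 112, 121]

Fragments:
  [0,2): 2 bp
  [2,6): 4 bp
  [6,14): 8 bp
  [14,21): 7 bp
  [21,29): 8 bp
  [29,33): 4 bp
  [33,41): 8 bp
  [41,55): 14 bp
  [55,65): 10 bp
  [65,81): 16 bp
  [81,91): 10 bp
  [91,104): 13 bp
  [104,112): 8 bp
  [112,121): 9 bp
  [121,126): 5 bp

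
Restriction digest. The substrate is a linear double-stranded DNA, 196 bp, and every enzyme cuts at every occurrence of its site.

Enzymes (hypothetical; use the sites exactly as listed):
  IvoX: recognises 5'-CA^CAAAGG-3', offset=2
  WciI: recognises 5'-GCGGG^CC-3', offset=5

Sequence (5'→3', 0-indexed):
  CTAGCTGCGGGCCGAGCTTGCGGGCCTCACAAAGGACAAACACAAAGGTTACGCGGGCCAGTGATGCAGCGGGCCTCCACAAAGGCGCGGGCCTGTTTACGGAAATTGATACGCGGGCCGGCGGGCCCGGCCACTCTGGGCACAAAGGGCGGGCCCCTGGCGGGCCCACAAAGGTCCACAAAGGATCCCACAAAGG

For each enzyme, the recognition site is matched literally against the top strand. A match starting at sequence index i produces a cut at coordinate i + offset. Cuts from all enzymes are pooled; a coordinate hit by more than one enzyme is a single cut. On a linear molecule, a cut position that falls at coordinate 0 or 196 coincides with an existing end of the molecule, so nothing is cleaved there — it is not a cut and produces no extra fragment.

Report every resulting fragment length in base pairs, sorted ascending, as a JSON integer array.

[4,5,6,6,8,10,11,11,11,12,12,13,13,15,16,17,26]

Scan for sites:
  IvoX CACAAAGG/2: at [27, 40, 77, 140, 166, 176, 188] ⇒ [29, 42, 79, 142, 168, 178, 190]
  WciI GCGGGCC/5: at [6, 19, 52, 68, 86, 112, 120, 148, 159] ⇒ [11, 24, 57, 73, 91, 117, 125, 153, 164]

All cut coordinates (distinct, sorted): [11, 24, 29, 42, 57, 73, 79, 91, 117, 125, 142, 153, 164, 168, 178, 190]

Fragments:
  [0,11): 11 bp
  [11,24): 13 bp
  [24,29): 5 bp
  [29,42): 13 bp
  [42,57): 15 bp
  [57,73): 16 bp
  [73,79): 6 bp
  [79,91): 12 bp
  [91,117): 26 bp
  [117,125): 8 bp
  [125,142): 17 bp
  [142,153): 11 bp
  [153,164): 11 bp
  [164,168): 4 bp
  [168,178): 10 bp
  [178,190): 12 bp
  [190,196): 6 bp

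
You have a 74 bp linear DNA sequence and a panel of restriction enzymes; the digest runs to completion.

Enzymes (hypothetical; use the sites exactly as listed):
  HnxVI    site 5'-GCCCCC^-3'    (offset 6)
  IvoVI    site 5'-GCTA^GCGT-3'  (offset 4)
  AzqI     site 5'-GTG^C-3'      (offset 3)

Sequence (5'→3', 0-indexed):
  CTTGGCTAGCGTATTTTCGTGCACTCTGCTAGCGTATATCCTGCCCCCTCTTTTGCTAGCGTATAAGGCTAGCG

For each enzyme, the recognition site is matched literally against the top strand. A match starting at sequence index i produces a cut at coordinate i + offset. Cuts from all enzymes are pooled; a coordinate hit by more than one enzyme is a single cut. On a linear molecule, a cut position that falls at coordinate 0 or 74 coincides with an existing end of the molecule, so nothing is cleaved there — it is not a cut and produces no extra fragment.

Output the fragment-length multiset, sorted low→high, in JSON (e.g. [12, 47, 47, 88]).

Scan for sites:
  HnxVI (GCCCCC, off=6): starts [42] → cuts [48]
  IvoVI (GCTAGCGT, off=4): starts [4, 27, 54] → cuts [8, 31, 58]
  AzqI (GTGC, off=3): starts [18] → cuts [21]

Pooled cuts: [8, 21, 31, 48, 58]

Fragments:
  [0,8): 8 bp
  [8,21): 13 bp
  [21,31): 10 bp
  [31,48): 17 bp
  [48,58): 10 bp
  [58,74): 16 bp

[8,10,10,13,16,17]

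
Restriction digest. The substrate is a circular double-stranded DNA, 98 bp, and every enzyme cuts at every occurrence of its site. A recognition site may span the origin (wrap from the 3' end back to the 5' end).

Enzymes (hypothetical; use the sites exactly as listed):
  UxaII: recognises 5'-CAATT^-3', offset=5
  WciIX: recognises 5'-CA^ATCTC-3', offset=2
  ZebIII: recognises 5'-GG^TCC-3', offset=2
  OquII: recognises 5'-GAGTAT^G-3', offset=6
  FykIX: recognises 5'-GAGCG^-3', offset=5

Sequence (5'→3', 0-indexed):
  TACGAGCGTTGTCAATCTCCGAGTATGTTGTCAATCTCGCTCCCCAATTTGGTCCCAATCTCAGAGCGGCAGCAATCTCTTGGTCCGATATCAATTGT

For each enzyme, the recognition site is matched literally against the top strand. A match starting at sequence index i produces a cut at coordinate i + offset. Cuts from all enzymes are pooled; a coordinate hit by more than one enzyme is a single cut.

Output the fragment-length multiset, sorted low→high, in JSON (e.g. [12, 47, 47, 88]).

[3,5,6,6,7,9,10,11,12,13,16]

Per-enzyme occurrences:
  UxaII (CAATT, off=5): starts [44, 91] → cuts [49, 96]
  WciIX (CAATCTC, off=2): starts [12, 31, 55, 72] → cuts [14, 33, 57, 74]
  ZebIII (GGTCC, off=2): starts [50, 81] → cuts [52, 83]
  OquII (GAGTATG, off=6): starts [20] → cuts [26]
  FykIX (GAGCG, off=5): starts [3, 63] → cuts [8, 68]

Pooled cuts: [8, 14, 26, 33, 49, 52, 57, 68, 74, 83, 96]

Fragment lengths:
  8→14: 6 bp
  14→26: 12 bp
  26→33: 7 bp
  33→49: 16 bp
  49→52: 3 bp
  52→57: 5 bp
  57→68: 11 bp
  68→74: 6 bp
  74→83: 9 bp
  83→96: 13 bp
  96→8 (wrap): 98-96+8 = 10 bp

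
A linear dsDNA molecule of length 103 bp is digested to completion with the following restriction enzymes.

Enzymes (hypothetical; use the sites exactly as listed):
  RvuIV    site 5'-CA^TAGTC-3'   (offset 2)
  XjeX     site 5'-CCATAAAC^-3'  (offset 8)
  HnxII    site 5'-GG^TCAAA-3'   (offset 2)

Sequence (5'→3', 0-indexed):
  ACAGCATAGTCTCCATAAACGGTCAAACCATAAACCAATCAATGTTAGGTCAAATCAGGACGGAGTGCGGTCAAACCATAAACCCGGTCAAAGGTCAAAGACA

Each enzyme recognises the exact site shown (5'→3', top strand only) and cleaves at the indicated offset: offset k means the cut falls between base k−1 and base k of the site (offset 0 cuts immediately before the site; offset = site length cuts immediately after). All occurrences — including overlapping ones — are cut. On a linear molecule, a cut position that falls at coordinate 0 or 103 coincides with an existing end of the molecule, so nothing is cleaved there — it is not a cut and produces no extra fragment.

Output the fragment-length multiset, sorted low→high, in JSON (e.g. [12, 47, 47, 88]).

[2,4,6,7,9,13,13,14,14,21]

Site scan:
  RvuIV (CATAGTC, off=2): starts [4] → cuts [6]
  XjeX (CCATAAAC, off=8): starts [12, 27, 75] → cuts [20, 35, 83]
  HnxII (GGTCAAA, off=2): starts [20, 47, 68, 85, 92] → cuts [22, 49, 70, 87, 94]

Pooled cuts: [6, 20, 22, 35, 49, 70, 83, 87, 94]

Fragment lengths:
  [0,6): 6 bp
  [6,20): 14 bp
  [20,22): 2 bp
  [22,35): 13 bp
  [35,49): 14 bp
  [49,70): 21 bp
  [70,83): 13 bp
  [83,87): 4 bp
  [87,94): 7 bp
  [94,103): 9 bp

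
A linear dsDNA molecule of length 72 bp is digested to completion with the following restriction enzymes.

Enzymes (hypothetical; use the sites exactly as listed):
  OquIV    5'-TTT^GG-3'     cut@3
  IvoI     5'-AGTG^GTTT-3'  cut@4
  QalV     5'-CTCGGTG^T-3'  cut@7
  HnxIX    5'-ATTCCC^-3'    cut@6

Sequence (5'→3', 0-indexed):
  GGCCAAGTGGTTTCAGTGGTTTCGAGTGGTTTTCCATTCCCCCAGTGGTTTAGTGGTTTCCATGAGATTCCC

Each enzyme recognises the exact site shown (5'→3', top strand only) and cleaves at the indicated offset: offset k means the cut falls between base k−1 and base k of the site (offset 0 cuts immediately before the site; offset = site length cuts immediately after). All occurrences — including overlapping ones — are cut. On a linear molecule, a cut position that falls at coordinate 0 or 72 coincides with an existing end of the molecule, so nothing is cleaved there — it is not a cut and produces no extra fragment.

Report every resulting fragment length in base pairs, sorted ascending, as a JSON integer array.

[6,8,9,9,10,13,17]

Scan for sites:
  OquIV (TTTGG, off=3): no sites
  IvoI (AGTGGTTT, off=4): starts [5, 14, 24, 43, 51] → cuts [9, 18, 28, 47, 55]
  QalV (CTCGGTGT, off=7): no sites
  HnxIX (ATTCCC, off=6): starts [35, 66] → cuts [41] (position 72 is a terminus of the linear molecule — no cut)

Pooled cuts: [9, 18, 28, 41, 47, 55]

Fragment lengths:
  [0,9): 9 bp
  [9,18): 9 bp
  [18,28): 10 bp
  [28,41): 13 bp
  [41,47): 6 bp
  [47,55): 8 bp
  [55,72): 17 bp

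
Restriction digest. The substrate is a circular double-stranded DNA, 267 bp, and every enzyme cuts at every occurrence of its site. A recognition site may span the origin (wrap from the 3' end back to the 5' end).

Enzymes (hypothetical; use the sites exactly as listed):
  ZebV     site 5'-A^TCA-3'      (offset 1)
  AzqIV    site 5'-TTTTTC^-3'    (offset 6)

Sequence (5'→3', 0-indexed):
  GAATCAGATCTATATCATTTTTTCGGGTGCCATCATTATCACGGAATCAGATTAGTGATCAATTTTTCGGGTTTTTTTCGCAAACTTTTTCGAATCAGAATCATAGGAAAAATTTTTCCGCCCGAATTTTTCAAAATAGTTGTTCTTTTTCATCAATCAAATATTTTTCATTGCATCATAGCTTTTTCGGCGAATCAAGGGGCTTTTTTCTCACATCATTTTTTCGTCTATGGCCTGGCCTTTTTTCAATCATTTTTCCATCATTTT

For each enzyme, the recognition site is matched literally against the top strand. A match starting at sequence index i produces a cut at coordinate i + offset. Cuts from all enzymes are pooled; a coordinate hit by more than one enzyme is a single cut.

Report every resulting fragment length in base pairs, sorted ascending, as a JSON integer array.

[1,2,2,3,4,5,6,6,6,6,8,8,9,10,10,10,10,11,11,12,12,13,13,14,16,18,19,22]

Scan for sites:
  ZebV (ATCA, off=1): starts [2, 13, 31, 37, 45, 57, 93, 99, 151, 155, 174, 193, 214, 248, 259] → cuts [3, 14, 32, 38, 46, 58, 94, 100, 152, 156, 175, 194, 215, 249, 260]
  AzqIV (TTTTTC, off=6): starts [18, 62, 73, 85, 112, 126, 145, 163, 182, 204, 219, 241, 252] → cuts [24, 68, 79, 91, 118, 132, 151, 169, 188, 210, 225, 247, 258]

All cut coordinates (distinct, sorted): [3, 14, 24, 32, 38, 46, 58, 68, 79, 91, 94, 100, 118, 132, 151, 152, 156, 169, 175, 188, 194, 210, 215, 225, 247, 249, 258, 260]

Fragment lengths:
  3→14: 11 bp
  14→24: 10 bp
  24→32: 8 bp
  32→38: 6 bp
  38→46: 8 bp
  46→58: 12 bp
  58→68: 10 bp
  68→79: 11 bp
  79→91: 12 bp
  91→94: 3 bp
  94→100: 6 bp
  100→118: 18 bp
  118→132: 14 bp
  132→151: 19 bp
  151→152: 1 bp
  152→156: 4 bp
  156→169: 13 bp
  169→175: 6 bp
  175→188: 13 bp
  188→194: 6 bp
  194→210: 16 bp
  210→215: 5 bp
  215→225: 10 bp
  225→247: 22 bp
  247→249: 2 bp
  249→258: 9 bp
  258→260: 2 bp
  260→3 (wrap): 267-260+3 = 10 bp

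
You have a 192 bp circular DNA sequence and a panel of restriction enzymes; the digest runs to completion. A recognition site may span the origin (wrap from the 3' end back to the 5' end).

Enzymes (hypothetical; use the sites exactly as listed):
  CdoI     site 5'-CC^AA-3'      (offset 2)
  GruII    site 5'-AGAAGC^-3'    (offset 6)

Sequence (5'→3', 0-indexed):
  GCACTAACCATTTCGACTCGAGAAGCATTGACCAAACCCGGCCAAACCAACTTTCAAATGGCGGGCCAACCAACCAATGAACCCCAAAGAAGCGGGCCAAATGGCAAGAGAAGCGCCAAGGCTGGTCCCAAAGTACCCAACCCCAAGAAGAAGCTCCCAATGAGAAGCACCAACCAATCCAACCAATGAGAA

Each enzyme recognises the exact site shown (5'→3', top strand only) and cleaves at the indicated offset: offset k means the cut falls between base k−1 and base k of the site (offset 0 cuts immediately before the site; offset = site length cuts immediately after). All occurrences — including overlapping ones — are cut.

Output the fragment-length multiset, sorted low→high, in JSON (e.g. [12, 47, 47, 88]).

[3,3,4,4,4,4,4,5,5,5,6,7,8,9,10,10,10,10,10,12,16,19,24]

Scan for sites:
  CdoI CCAA/2: at [31, 41, 46, 65, 69, 73, 83, 96, 115, 127, 136, 142, 156, 169, 173, 178, 182] ⇒ [33, 43, 48, 67, 71, 75, 85, 98, 117, 129, 138, 144, 158, 171, 175, 180, 184]
  GruII AGAAGC/6: at [20, 87, 108, 148, 162, 188] ⇒ [2, 26, 93, 114, 154, 168]

All cut coordinates (distinct, sorted): [2, 26, 33, 43, 48, 67, 71, 75, 85, 93, 98, 114, 117, 129, 138, 144, 154, 158, 168, 171, 175, 180, 184]

Fragment lengths:
  2→26: 24 bp
  26→33: 7 bp
  33→43: 10 bp
  43→48: 5 bp
  48→67: 19 bp
  67→71: 4 bp
  71→75: 4 bp
  75→85: 10 bp
  85→93: 8 bp
  93→98: 5 bp
  98→114: 16 bp
  114→117: 3 bp
  117→129: 12 bp
  129→138: 9 bp
  138→144: 6 bp
  144→154: 10 bp
  154→158: 4 bp
  158→168: 10 bp
  168→171: 3 bp
  171→175: 4 bp
  175→180: 5 bp
  180→184: 4 bp
  184→2 (wrap): 192-184+2 = 10 bp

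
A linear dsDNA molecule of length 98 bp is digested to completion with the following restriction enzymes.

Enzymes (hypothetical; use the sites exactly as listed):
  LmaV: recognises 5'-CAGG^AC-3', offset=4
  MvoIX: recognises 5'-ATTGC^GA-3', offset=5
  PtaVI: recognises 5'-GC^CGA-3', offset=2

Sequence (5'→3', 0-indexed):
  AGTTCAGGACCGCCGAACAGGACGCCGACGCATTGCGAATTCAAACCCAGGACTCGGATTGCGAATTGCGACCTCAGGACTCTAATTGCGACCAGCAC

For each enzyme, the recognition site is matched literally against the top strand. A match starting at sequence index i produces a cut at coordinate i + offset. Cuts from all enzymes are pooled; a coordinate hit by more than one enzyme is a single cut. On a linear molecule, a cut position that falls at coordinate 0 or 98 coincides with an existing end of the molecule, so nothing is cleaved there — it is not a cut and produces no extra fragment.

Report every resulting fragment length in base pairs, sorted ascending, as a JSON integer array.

[4,5,7,8,8,9,9,11,11,11,15]

Site scan:
  LmaV (CAGGAC, off=4): starts [4, 17, 47, 74] → cuts [8, 21, 51, 78]
  MvoIX (ATTGCGA, off=5): starts [31, 57, 64, 84] → cuts [36, 62, 69, 89]
  PtaVI (GCCGA, off=2): starts [11, 23] → cuts [13, 25]

All cut coordinates (distinct, sorted): [8, 13, 21, 25, 36, 51, 62, 69, 78, 89]

Fragment lengths:
  [0,8): 8 bp
  [8,13): 5 bp
  [13,21): 8 bp
  [21,25): 4 bp
  [25,36): 11 bp
  [36,51): 15 bp
  [51,62): 11 bp
  [62,69): 7 bp
  [69,78): 9 bp
  [78,89): 11 bp
  [89,98): 9 bp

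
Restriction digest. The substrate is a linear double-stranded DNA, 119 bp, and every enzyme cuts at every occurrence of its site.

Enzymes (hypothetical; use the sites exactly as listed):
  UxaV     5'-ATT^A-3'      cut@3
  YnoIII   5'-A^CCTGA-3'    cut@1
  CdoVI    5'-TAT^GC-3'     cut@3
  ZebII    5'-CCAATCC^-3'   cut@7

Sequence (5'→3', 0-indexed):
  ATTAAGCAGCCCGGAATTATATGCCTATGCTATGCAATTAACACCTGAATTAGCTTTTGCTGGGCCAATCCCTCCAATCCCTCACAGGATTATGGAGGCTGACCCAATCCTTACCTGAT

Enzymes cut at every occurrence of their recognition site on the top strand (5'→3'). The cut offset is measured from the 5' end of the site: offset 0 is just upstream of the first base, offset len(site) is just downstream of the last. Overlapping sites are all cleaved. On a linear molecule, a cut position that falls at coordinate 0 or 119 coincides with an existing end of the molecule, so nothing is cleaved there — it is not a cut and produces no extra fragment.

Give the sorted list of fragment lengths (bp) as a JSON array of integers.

[3,3,4,4,5,6,6,6,8,9,11,15,19,20]

Site scan:
  UxaV (ATTA, off=3): starts [0, 15, 36, 48, 88] → cuts [3, 18, 39, 51, 91]
  YnoIII (ACCTGA, off=1): starts [42, 112] → cuts [43, 113]
  CdoVI (TATGC, off=3): starts [19, 25, 30] → cuts [22, 28, 33]
  ZebII (CCAATCC, off=7): starts [64, 73, 103] → cuts [71, 80, 110]

All cut coordinates (distinct, sorted): [3, 18, 22, 28, 33, 39, 43, 51, 71, 80, 91, 110, 113]

Fragment lengths:
  [0,3): 3 bp
  [3,18): 15 bp
  [18,22): 4 bp
  [22,28): 6 bp
  [28,33): 5 bp
  [33,39): 6 bp
  [39,43): 4 bp
  [43,51): 8 bp
  [51,71): 20 bp
  [71,80): 9 bp
  [80,91): 11 bp
  [91,110): 19 bp
  [110,113): 3 bp
  [113,119): 6 bp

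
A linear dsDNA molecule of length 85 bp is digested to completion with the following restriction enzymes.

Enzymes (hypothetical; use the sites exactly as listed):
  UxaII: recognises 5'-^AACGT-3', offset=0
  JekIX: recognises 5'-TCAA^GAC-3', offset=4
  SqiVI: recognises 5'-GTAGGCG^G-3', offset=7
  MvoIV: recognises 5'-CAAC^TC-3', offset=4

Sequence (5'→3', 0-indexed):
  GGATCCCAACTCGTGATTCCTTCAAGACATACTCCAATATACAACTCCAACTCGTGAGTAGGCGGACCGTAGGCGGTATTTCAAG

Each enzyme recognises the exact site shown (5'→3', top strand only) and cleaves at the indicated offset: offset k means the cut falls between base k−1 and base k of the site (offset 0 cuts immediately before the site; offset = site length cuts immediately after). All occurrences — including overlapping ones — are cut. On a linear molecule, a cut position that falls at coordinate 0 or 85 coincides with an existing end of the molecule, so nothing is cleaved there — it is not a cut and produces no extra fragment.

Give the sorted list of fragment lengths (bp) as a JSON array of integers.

Scan for sites:
  UxaII (AACGT, off=0): no sites
  JekIX TCAAGAC/4: at [21] ⇒ [25]
  SqiVI GTAGGCGG/7: at [57, 68] ⇒ [64, 75]
  MvoIV CAACTC/4: at [6, 41, 47] ⇒ [10, 45, 51]

Pooled cuts: [10, 25, 45, 51, 64, 75]

Fragments:
  [0,10): 10 bp
  [10,25): 15 bp
  [25,45): 20 bp
  [45,51): 6 bp
  [51,64): 13 bp
  [64,75): 11 bp
  [75,85): 10 bp

[6,10,10,11,13,15,20]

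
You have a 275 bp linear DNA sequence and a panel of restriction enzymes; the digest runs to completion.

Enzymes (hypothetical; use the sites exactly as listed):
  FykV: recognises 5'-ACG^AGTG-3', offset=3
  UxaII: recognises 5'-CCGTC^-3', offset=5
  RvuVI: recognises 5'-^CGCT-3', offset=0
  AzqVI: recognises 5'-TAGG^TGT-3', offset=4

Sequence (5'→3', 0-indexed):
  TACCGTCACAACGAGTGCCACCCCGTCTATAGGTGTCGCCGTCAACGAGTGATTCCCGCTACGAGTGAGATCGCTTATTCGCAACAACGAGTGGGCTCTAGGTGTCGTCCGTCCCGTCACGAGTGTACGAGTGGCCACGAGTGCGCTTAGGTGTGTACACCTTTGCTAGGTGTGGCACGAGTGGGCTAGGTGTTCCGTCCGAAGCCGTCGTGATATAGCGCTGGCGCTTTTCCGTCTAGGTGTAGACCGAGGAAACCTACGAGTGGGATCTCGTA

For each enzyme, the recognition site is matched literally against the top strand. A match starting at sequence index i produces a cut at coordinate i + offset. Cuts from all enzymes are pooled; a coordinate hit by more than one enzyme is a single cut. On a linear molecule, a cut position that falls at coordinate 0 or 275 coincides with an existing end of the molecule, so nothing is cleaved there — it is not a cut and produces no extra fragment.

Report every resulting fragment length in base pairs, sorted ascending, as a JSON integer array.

Site scan:
  FykV (ACGAGTG, off=3): starts [10, 44, 60, 86, 118, 126, 136, 176, 258] → cuts [13, 47, 63, 89, 121, 129, 139, 179, 261]
  UxaII (CCGTC, off=5): starts [2, 22, 38, 108, 113, 194, 204, 231] → cuts [7, 27, 43, 113, 118, 199, 209, 236]
  RvuVI (CGCT, off=0): starts [56, 71, 143, 218, 224] → cuts [56, 71, 143, 218, 224]
  AzqVI (TAGGTGT, off=4): starts [29, 98, 147, 166, 186, 236] → cuts [33, 102, 151, 170, 190, 240]

All cut coordinates (distinct, sorted): [7, 13, 27, 33, 43, 47, 56, 63, 71, 89, 102, 113, 118, 121, 129, 139, 143, 151, 170, 179, 190, 199, 209, 218, 224, 236, 240, 261]

Fragments:
  [0,7): 7 bp
  [7,13): 6 bp
  [13,27): 14 bp
  [27,33): 6 bp
  [33,43): 10 bp
  [43,47): 4 bp
  [47,56): 9 bp
  [56,63): 7 bp
  [63,71): 8 bp
  [71,89): 18 bp
  [89,102): 13 bp
  [102,113): 11 bp
  [113,118): 5 bp
  [118,121): 3 bp
  [121,129): 8 bp
  [129,139): 10 bp
  [139,143): 4 bp
  [143,151): 8 bp
  [151,170): 19 bp
  [170,179): 9 bp
  [179,190): 11 bp
  [190,199): 9 bp
  [199,209): 10 bp
  [209,218): 9 bp
  [218,224): 6 bp
  [224,236): 12 bp
  [236,240): 4 bp
  [240,261): 21 bp
  [261,275): 14 bp

[3,4,4,4,5,6,6,6,7,7,8,8,8,9,9,9,9,10,10,10,11,11,12,13,14,14,18,19,21]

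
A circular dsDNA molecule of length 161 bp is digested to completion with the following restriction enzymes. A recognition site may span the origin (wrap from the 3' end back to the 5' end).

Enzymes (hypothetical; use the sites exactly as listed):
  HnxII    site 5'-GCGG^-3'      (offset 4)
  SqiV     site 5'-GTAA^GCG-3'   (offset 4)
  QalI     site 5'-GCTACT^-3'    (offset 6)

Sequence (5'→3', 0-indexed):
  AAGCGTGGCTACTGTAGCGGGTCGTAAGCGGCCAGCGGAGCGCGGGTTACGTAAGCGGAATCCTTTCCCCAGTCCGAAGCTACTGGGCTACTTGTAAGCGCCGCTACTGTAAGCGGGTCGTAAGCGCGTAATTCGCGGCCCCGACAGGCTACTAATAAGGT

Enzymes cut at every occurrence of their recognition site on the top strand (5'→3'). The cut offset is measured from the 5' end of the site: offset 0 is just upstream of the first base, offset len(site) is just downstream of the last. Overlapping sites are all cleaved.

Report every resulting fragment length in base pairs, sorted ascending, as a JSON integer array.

[4,4,4,4,5,7,7,7,7,7,8,9,10,11,11,15,15,26]

Per-enzyme occurrences:
  HnxII GCGG/4: at [16, 27, 34, 41, 54, 112, 134] ⇒ [20, 31, 38, 45, 58, 116, 138]
  SqiV GTAAGCG/4: at [23, 50, 93, 108, 119, 159] ⇒ [2, 27, 54, 97, 112, 123]
  QalI GCTACT/6: at [7, 78, 86, 102, 147] ⇒ [13, 84, 92, 108, 153]

Pooled cuts: [2, 13, 20, 27, 31, 38, 45, 54, 58, 84, 92, 97, 108, 112, 116, 123, 138, 153]

Fragments:
  2→13: 11 bp
  13→20: 7 bp
  20→27: 7 bp
  27→31: 4 bp
  31→38: 7 bp
  38→45: 7 bp
  45→54: 9 bp
  54→58: 4 bp
  58→84: 26 bp
  84→92: 8 bp
  92→97: 5 bp
  97→108: 11 bp
  108→112: 4 bp
  112→116: 4 bp
  116→123: 7 bp
  123→138: 15 bp
  138→153: 15 bp
  153→2 (wrap): 161-153+2 = 10 bp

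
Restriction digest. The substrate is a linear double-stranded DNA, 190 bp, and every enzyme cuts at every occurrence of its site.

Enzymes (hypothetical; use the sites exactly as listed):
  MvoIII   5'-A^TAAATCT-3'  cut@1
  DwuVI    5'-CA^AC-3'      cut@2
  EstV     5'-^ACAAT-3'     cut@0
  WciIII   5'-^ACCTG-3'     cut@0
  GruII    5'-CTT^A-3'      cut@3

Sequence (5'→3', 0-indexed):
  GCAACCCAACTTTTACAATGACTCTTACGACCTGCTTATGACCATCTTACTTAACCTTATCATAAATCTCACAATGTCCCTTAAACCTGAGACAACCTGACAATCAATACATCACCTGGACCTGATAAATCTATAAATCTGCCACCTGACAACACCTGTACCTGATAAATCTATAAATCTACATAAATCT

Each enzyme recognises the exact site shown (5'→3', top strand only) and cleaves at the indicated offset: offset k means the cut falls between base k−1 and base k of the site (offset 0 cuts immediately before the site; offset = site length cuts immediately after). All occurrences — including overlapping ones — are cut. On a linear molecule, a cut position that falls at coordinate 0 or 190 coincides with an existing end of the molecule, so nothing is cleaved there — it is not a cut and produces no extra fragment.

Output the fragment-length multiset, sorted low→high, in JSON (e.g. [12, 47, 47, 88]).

Site scan:
  MvoIII (ATAAATCT, off=1): starts [61, 124, 132, 164, 172, 182] → cuts [62, 125, 133, 165, 173, 183]
  DwuVI (CAAC, off=2): starts [1, 6, 92, 149] → cuts [3, 8, 94, 151]
  EstV (ACAAT, off=0): starts [14, 70, 99] → cuts [14, 70, 99]
  WciIII (ACCTG, off=0): starts [29, 84, 94, 113, 119, 143, 153, 159] → cuts [29, 84, 94, 113, 119, 143, 153, 159]
  GruII (CTTA, off=3): starts [23, 34, 45, 49, 55, 79] → cuts [26, 37, 48, 52, 58, 82]

All cut coordinates (distinct, sorted): [3, 8, 14, 26, 29, 37, 48, 52, 58, 62, 70, 82, 84, 94, 99, 113, 119, 125, 133, 143, 151, 153, 159, 165, 173, 183]

Fragment lengths:
  [0,3): 3 bp
  [3,8): 5 bp
  [8,14): 6 bp
  [14,26): 12 bp
  [26,29): 3 bp
  [29,37): 8 bp
  [37,48): 11 bp
  [48,52): 4 bp
  [52,58): 6 bp
  [58,62): 4 bp
  [62,70): 8 bp
  [70,82): 12 bp
  [82,84): 2 bp
  [84,94): 10 bp
  [94,99): 5 bp
  [99,113): 14 bp
  [113,119): 6 bp
  [119,125): 6 bp
  [125,133): 8 bp
  [133,143): 10 bp
  [143,151): 8 bp
  [151,153): 2 bp
  [153,159): 6 bp
  [159,165): 6 bp
  [165,173): 8 bp
  [173,183): 10 bp
  [183,190): 7 bp

[2,2,3,3,4,4,5,5,6,6,6,6,6,6,7,8,8,8,8,8,10,10,10,11,12,12,14]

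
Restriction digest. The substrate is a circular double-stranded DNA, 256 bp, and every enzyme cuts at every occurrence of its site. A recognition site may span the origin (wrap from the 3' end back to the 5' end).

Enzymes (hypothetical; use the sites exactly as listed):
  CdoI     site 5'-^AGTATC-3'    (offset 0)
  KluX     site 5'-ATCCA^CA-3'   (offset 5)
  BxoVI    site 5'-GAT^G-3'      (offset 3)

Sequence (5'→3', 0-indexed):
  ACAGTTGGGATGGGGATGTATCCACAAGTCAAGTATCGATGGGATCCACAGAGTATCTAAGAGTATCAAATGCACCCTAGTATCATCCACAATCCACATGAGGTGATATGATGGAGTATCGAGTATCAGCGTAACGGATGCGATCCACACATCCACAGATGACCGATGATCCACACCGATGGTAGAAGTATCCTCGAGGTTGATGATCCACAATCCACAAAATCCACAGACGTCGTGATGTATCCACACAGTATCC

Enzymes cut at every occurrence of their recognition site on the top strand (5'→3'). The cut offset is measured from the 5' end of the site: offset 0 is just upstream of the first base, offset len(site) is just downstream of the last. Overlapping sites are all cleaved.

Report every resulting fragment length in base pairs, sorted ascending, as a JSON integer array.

Scan for sites:
  CdoI (AGTATC, off=0): starts [31, 51, 61, 78, 114, 121, 186, 249] → cuts [31, 51, 61, 78, 114, 121, 186, 249]
  KluX (ATCCACA, off=5): starts [19, 43, 84, 91, 142, 150, 168, 205, 212, 221, 241, 252] → cuts [1, 24, 48, 89, 96, 147, 155, 173, 210, 217, 226, 246]
  BxoVI (GATG, off=3): starts [8, 14, 37, 109, 136, 157, 164, 177, 201, 236] → cuts [11, 17, 40, 112, 139, 160, 167, 180, 204, 239]

All cut coordinates (distinct, sorted): [1, 11, 17, 24, 31, 40, 48, 51, 61, 78, 89, 96, 112, 114, 121, 139, 147, 155, 160, 167, 173, 180, 186, 204, 210, 217, 226, 239, 246, 249]

Fragment lengths:
  1→11: 10 bp
  11→17: 6 bp
  17→24: 7 bp
  24→31: 7 bp
  31→40: 9 bp
  40→48: 8 bp
  48→51: 3 bp
  51→61: 10 bp
  61→78: 17 bp
  78→89: 11 bp
  89→96: 7 bp
  96→112: 16 bp
  112→114: 2 bp
  114→121: 7 bp
  121→139: 18 bp
  139→147: 8 bp
  147→155: 8 bp
  155→160: 5 bp
  160→167: 7 bp
  167→173: 6 bp
  173→180: 7 bp
  180→186: 6 bp
  186→204: 18 bp
  204→210: 6 bp
  210→217: 7 bp
  217→226: 9 bp
  226→239: 13 bp
  239→246: 7 bp
  246→249: 3 bp
  249→1 (wrap): 256-249+1 = 8 bp

[2,3,3,5,6,6,6,6,7,7,7,7,7,7,7,7,8,8,8,8,9,9,10,10,11,13,16,17,18,18]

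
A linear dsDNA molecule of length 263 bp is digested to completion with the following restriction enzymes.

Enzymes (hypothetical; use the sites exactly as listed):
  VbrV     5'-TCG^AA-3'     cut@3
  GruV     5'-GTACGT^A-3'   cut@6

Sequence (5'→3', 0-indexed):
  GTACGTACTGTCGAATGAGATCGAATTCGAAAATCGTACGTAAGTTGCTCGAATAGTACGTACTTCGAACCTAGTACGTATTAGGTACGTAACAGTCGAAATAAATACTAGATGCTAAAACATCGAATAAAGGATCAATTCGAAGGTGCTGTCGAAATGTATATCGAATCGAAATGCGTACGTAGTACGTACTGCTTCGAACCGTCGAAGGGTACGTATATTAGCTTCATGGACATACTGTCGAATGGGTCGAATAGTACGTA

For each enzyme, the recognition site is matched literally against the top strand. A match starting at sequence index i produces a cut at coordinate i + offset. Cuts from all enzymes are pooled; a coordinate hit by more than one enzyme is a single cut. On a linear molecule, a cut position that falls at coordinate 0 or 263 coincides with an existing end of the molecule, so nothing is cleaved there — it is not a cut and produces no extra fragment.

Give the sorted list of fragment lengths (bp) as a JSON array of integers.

Scan for sites:
  VbrV TCGAA/3: at [10, 20, 26, 48, 64, 95, 122, 139, 151, 163, 168, 196, 204, 240, 249] ⇒ [13, 23, 29, 51, 67, 98, 125, 142, 154, 166, 171, 199, 207, 243, 252]
  GruV GTACGTA/6: at [0, 35, 55, 73, 84, 177, 184, 211, 256] ⇒ [6, 41, 61, 79, 90, 183, 190, 217, 262]

Pooled cuts: [6, 13, 23, 29, 41, 51, 61, 67, 79, 90, 98, 125, 142, 154, 166, 171, 183, 190, 199, 207, 217, 243, 252, 262]

Fragments:
  [0,6): 6 bp
  [6,13): 7 bp
  [13,23): 10 bp
  [23,29): 6 bp
  [29,41): 12 bp
  [41,51): 10 bp
  [51,61): 10 bp
  [61,67): 6 bp
  [67,79): 12 bp
  [79,90): 11 bp
  [90,98): 8 bp
  [98,125): 27 bp
  [125,142): 17 bp
  [142,154): 12 bp
  [154,166): 12 bp
  [166,171): 5 bp
  [171,183): 12 bp
  [183,190): 7 bp
  [190,199): 9 bp
  [199,207): 8 bp
  [207,217): 10 bp
  [217,243): 26 bp
  [243,252): 9 bp
  [252,262): 10 bp
  [262,263): 1 bp

[1,5,6,6,6,7,7,8,8,9,9,10,10,10,10,10,11,12,12,12,12,12,17,26,27]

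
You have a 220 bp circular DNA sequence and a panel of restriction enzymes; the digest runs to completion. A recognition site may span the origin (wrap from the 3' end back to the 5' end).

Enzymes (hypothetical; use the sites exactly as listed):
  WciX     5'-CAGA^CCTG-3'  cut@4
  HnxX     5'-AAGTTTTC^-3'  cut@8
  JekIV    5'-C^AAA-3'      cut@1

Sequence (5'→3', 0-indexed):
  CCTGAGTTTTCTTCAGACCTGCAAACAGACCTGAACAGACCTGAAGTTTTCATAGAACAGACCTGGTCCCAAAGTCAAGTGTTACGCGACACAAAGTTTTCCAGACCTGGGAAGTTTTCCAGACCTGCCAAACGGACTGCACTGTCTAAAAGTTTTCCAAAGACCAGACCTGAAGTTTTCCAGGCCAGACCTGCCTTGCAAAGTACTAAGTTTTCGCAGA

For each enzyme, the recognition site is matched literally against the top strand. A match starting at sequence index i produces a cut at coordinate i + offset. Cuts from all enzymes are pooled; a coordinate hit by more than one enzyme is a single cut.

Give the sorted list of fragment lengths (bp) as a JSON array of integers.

Site scan:
  WciX (CAGACCTG, off=4): starts [13, 25, 35, 57, 101, 119, 164, 185, 216] → cuts [0, 17, 29, 39, 61, 105, 123, 168, 189]
  HnxX (AAGTTTTC, off=8): starts [43, 93, 111, 149, 172, 207] → cuts [51, 101, 119, 157, 180, 215]
  JekIV (CAAA, off=1): starts [21, 69, 91, 128, 157, 198] → cuts [22, 70, 92, 129, 158, 199]

All cut coordinates (distinct, sorted): [0, 17, 22, 29, 39, 51, 61, 70, 92, 101, 105, 119, 123, 129, 157, 158, 168, 180, 189, 199, 215]

Fragment lengths:
  0→17: 17 bp
  17→22: 5 bp
  22→29: 7 bp
  29→39: 10 bp
  39→51: 12 bp
  51→61: 10 bp
  61→70: 9 bp
  70→92: 22 bp
  92→101: 9 bp
  101→105: 4 bp
  105→119: 14 bp
  119→123: 4 bp
  123→129: 6 bp
  129→157: 28 bp
  157→158: 1 bp
  158→168: 10 bp
  168→180: 12 bp
  180→189: 9 bp
  189→199: 10 bp
  199→215: 16 bp
  215→0 (wrap): 220-215+0 = 5 bp

[1,4,4,5,5,6,7,9,9,9,10,10,10,10,12,12,14,16,17,22,28]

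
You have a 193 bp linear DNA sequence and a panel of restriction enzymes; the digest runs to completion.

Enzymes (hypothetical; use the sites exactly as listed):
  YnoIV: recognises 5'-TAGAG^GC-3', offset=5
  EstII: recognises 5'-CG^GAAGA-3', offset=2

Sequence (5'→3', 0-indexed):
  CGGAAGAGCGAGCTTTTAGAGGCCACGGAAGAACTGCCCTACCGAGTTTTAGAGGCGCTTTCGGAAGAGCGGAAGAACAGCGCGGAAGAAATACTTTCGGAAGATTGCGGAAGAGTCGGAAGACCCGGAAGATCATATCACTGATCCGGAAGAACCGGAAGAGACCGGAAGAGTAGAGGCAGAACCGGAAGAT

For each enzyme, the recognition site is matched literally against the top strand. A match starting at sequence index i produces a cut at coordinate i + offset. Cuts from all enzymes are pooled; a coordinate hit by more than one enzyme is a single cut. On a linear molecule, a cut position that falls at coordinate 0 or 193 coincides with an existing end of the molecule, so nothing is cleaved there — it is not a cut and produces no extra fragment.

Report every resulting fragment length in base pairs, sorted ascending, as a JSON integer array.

[2,6,6,8,9,9,9,9,9,10,10,11,13,15,19,21,27]

Site scan:
  YnoIV TAGAGGC/5: at [16, 49, 173] ⇒ [21, 54, 178]
  EstII CGGAAGA/2: at [0, 25, 61, 69, 82, 97, 107, 116, 125, 146, 155, 165, 185] ⇒ [2, 27, 63, 71, 84, 99, 109, 118, 127, 148, 157, 167, 187]

All cut coordinates (distinct, sorted): [2, 21, 27, 54, 63, 71, 84, 99, 109, 118, 127, 148, 157, 167, 178, 187]

Fragments:
  [0,2): 2 bp
  [2,21): 19 bp
  [21,27): 6 bp
  [27,54): 27 bp
  [54,63): 9 bp
  [63,71): 8 bp
  [71,84): 13 bp
  [84,99): 15 bp
  [99,109): 10 bp
  [109,118): 9 bp
  [118,127): 9 bp
  [127,148): 21 bp
  [148,157): 9 bp
  [157,167): 10 bp
  [167,178): 11 bp
  [178,187): 9 bp
  [187,193): 6 bp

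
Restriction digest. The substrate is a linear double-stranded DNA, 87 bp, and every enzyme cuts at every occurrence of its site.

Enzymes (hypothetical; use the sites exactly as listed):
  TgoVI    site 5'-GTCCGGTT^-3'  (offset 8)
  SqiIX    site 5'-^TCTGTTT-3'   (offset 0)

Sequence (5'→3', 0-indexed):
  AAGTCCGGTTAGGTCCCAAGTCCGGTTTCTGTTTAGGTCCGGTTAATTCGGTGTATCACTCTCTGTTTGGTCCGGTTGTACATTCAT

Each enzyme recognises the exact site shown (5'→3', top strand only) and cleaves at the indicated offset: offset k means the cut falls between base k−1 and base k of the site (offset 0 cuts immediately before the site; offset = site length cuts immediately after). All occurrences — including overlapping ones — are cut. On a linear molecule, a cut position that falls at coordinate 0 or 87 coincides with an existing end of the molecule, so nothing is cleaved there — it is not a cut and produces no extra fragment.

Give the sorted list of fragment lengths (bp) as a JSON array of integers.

[10,10,16,17,17,17]

Scan for sites:
  TgoVI (GTCCGGTT, off=8): starts [2, 19, 36, 69] → cuts [10, 27, 44, 77]
  SqiIX (TCTGTTT, off=0): starts [27, 61] → cuts [27, 61]

Pooled cuts: [10, 27, 44, 61, 77]

Fragments:
  [0,10): 10 bp
  [10,27): 17 bp
  [27,44): 17 bp
  [44,61): 17 bp
  [61,77): 16 bp
  [77,87): 10 bp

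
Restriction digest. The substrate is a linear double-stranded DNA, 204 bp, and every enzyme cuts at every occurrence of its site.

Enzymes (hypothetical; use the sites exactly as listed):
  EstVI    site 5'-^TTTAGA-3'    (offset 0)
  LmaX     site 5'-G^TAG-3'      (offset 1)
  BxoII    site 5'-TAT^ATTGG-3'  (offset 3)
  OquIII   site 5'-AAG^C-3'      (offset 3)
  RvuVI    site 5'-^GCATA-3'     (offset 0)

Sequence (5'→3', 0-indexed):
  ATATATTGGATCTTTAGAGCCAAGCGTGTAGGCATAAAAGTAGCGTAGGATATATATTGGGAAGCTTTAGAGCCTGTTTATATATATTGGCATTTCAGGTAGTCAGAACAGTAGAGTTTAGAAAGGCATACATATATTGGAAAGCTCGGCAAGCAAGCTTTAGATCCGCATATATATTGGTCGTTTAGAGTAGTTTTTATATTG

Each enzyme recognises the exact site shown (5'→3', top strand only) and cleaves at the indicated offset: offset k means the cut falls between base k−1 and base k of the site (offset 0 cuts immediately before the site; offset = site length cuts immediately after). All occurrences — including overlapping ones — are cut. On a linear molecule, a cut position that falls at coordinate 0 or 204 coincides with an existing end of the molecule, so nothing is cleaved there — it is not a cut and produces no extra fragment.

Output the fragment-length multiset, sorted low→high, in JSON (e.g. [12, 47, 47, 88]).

[1,1,3,4,4,4,5,5,7,8,8,8,9,9,9,9,9,9,10,10,12,12,14,14,20]

Site scan:
  EstVI (TTTAGA, off=0): starts [12, 65, 116, 158, 183] → cuts [12, 65, 116, 158, 183]
  LmaX (GTAG, off=1): starts [27, 39, 44, 98, 110, 189] → cuts [28, 40, 45, 99, 111, 190]
  BxoII (TATATTGG, off=3): starts [1, 52, 82, 132, 172] → cuts [4, 55, 85, 135, 175]
  OquIII (AAGC, off=3): starts [21, 61, 141, 150, 154] → cuts [24, 64, 144, 153, 157]
  RvuVI (GCATA, off=0): starts [31, 125, 167] → cuts [31, 125, 167]

All cut coordinates (distinct, sorted): [4, 12, 24, 28, 31, 40, 45, 55, 64, 65, 85, 99, 111, 116, 125, 135, 144, 153, 157, 158, 167, 175, 183, 190]

Fragments:
  [0,4): 4 bp
  [4,12): 8 bp
  [12,24): 12 bp
  [24,28): 4 bp
  [28,31): 3 bp
  [31,40): 9 bp
  [40,45): 5 bp
  [45,55): 10 bp
  [55,64): 9 bp
  [64,65): 1 bp
  [65,85): 20 bp
  [85,99): 14 bp
  [99,111): 12 bp
  [111,116): 5 bp
  [116,125): 9 bp
  [125,135): 10 bp
  [135,144): 9 bp
  [144,153): 9 bp
  [153,157): 4 bp
  [157,158): 1 bp
  [158,167): 9 bp
  [167,175): 8 bp
  [175,183): 8 bp
  [183,190): 7 bp
  [190,204): 14 bp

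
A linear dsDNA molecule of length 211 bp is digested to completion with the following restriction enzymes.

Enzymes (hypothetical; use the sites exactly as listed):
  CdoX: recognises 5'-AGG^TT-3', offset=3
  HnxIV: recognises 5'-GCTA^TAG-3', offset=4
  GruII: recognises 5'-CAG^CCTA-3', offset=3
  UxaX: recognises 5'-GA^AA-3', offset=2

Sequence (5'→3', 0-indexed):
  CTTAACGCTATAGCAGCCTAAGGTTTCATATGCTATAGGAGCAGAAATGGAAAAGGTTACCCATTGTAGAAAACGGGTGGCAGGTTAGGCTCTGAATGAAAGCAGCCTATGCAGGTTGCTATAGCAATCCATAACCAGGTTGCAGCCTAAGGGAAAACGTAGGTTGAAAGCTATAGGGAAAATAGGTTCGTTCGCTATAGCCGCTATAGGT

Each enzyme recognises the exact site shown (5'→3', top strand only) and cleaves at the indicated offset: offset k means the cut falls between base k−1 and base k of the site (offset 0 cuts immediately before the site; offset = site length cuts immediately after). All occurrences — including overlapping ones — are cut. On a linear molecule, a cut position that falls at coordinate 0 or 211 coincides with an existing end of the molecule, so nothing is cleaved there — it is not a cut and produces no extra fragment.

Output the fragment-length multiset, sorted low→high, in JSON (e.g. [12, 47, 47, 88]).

Scan for sites:
  CdoX AGGTT/3: at [20, 53, 81, 112, 136, 160, 183] ⇒ [23, 56, 84, 115, 139, 163, 186]
  HnxIV GCTATAG/4: at [6, 31, 117, 169, 193, 202] ⇒ [10, 35, 121, 173, 197, 206]
  GruII CAGCCTA/3: at [13, 102, 142] ⇒ [16, 105, 145]
  UxaX GAAA/2: at [43, 49, 68, 97, 152, 165, 177] ⇒ [45, 51, 70, 99, 154, 167, 179]

All cut coordinates (distinct, sorted): [10, 16, 23, 35, 45, 51, 56, 70, 84, 99, 105, 115, 121, 139, 145, 154, 163, 167, 173, 179, 186, 197, 206]

Fragments:
  [0,10): 10 bp
  [10,16): 6 bp
  [16,23): 7 bp
  [23,35): 12 bp
  [35,45): 10 bp
  [45,51): 6 bp
  [51,56): 5 bp
  [56,70): 14 bp
  [70,84): 14 bp
  [84,99): 15 bp
  [99,105): 6 bp
  [105,115): 10 bp
  [115,121): 6 bp
  [121,139): 18 bp
  [139,145): 6 bp
  [145,154): 9 bp
  [154,163): 9 bp
  [163,167): 4 bp
  [167,173): 6 bp
  [173,179): 6 bp
  [179,186): 7 bp
  [186,197): 11 bp
  [197,206): 9 bp
  [206,211): 5 bp

[4,5,5,6,6,6,6,6,6,6,7,7,9,9,9,10,10,10,11,12,14,14,15,18]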